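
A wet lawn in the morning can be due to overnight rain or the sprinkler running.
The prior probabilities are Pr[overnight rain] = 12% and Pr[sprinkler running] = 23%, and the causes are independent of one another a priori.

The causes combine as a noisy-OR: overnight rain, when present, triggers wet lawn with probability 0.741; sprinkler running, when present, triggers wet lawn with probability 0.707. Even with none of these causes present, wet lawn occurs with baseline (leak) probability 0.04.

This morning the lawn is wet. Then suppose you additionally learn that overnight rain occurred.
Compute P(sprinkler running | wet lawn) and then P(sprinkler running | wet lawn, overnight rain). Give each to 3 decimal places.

Under noisy-OR, P(wet lawn | causes) = 1 − (1−0.04)·∏(1−qᵢ) over the active causes.
Numerator (weight on configurations with sprinkler running): 0.145469 + 0.025589 = 0.171058
Denominator P(wet lawn): 0.04*0.88*0.77 + 0.71872*0.88*0.23 + 0.75136*0.12*0.77 + 0.927148*0.12*0.23 = 0.267588
P(sprinkler running | wet lawn) = 0.171058/0.267588 ≈ 0.639

With the extra evidence:
P(wet lawn | overnight rain) = 0.75136×0.77 + 0.927148×0.23 = 0.578547 + 0.213244 = 0.791791
Of this, 0.213244 comes from 0.927148×0.23 (the sprinkler running=true cases).
Hence the posterior is 0.213244/0.791791 ≈ 0.269.
Conditioning on overnight rain lowers the posterior on sprinkler running: the classic explaining-away effect in a common-effect structure.

P(sprinkler running | wet lawn) ≈ 0.639; P(sprinkler running | wet lawn, overnight rain) ≈ 0.269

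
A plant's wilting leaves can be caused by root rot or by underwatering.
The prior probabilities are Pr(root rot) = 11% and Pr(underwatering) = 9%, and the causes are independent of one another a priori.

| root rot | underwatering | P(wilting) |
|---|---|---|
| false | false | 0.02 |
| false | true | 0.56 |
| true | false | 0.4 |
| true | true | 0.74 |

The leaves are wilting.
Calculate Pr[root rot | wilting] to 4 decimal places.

Pr[root rot | wilting] ≈ 0.4369

P(wilting) = 0.02·0.89·0.91 + 0.56·0.89·0.09 + 0.4·0.11·0.91 + 0.74·0.11·0.09 = 0.016198 + 0.044856 + 0.040040 + 0.007326 = 0.108420
The root rot-present share is 0.040040 + 0.007326 = 0.047366.
P(root rot | wilting) = 0.047366 / 0.108420 ≈ 0.4369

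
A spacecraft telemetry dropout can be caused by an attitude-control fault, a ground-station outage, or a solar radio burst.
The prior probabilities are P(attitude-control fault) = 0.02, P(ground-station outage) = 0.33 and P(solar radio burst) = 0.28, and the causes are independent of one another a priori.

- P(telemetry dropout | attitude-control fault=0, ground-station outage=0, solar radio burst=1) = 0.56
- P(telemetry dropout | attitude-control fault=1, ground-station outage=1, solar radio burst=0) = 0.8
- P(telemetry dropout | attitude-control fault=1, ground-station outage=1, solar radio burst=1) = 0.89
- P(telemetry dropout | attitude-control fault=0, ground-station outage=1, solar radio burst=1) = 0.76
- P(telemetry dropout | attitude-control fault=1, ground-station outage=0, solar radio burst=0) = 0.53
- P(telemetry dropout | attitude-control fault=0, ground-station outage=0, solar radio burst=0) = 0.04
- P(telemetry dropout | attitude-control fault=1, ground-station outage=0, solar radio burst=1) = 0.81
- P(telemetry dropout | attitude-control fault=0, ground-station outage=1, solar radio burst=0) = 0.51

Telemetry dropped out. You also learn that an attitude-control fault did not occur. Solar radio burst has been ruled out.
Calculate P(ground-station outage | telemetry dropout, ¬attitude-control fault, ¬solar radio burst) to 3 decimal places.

P(telemetry dropout | ¬attitude-control fault, ¬solar radio burst) = 0.04×0.67 + 0.51×0.33 = 0.026800 + 0.168300 = 0.195100
Of this, 0.168300 comes from 0.51×0.33 (the ground-station outage=true cases).
So P(ground-station outage | telemetry dropout, ¬attitude-control fault, ¬solar radio burst) = 0.168300/0.195100 ≈ 0.863.

P(ground-station outage | telemetry dropout, ¬attitude-control fault, ¬solar radio burst) ≈ 0.863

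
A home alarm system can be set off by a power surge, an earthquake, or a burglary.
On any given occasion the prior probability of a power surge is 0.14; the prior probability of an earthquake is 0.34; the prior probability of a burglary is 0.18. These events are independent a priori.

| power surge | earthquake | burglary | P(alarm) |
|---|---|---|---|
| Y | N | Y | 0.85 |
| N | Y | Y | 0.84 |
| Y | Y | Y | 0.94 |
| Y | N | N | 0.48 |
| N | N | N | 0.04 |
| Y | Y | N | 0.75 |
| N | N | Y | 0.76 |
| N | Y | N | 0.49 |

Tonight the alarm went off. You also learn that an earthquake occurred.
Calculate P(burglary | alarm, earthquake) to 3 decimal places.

P(burglary | alarm, earthquake) ≈ 0.263

Enumerate the 4 (power surge, burglary) configurations and weight by the priors:
  P(alarm | earthquake) = 0.49×0.86×0.82 + 0.84×0.86×0.18 + 0.75×0.14×0.82 + 0.94×0.14×0.18
        = 0.345548 + 0.130032 + 0.086100 + 0.023688 = 0.585368
Configurations with burglary contribute 0.153720, so
  P(burglary | alarm, earthquake) = 0.153720 / 0.585368 ≈ 0.263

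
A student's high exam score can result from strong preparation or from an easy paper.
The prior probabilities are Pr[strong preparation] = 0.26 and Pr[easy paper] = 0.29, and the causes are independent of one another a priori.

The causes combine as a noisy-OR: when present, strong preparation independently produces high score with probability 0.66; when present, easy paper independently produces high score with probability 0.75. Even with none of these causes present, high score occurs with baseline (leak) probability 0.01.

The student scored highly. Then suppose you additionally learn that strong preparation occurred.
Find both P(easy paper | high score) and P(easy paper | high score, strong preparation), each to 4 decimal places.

Under noisy-OR, P(high score | causes) = 1 − (1−0.01)·∏(1−qᵢ) over the active causes.
Enumerate the 4 (strong preparation, easy paper) configurations and weight by the priors:
  P(high score) = 0.01*0.74*0.71 + 0.7525*0.74*0.29 + 0.6634*0.26*0.71 + 0.91585*0.26*0.29
        = 0.005254 + 0.161486 + 0.122464 + 0.069055 = 0.358259
Keeping only the easy paper-present terms gives 0.230541, so
  P(easy paper | high score) = 0.230541 / 0.358259 ≈ 0.6435

With the extra evidence:
P(high score | strong preparation) = 0.6634×0.71 + 0.91585×0.29 = 0.471014 + 0.265597 = 0.736611
The easy paper-present share is 0.91585×0.29 = 0.265597.
P(easy paper | high score, strong preparation) = 0.265597 / 0.736611 ≈ 0.3606
The drop from 0.6435 to 0.3606 is the explaining-away (discounting) effect.

P(easy paper | high score) ≈ 0.6435; P(easy paper | high score, strong preparation) ≈ 0.3606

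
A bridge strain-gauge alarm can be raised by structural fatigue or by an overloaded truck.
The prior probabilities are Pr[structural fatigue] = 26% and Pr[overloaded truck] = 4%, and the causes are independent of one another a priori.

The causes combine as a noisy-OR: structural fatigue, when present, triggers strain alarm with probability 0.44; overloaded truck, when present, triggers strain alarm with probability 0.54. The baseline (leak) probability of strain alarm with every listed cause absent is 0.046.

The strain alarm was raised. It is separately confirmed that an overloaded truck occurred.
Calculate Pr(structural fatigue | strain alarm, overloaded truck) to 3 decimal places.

Under noisy-OR, P(strain alarm | causes) = 1 − (1−0.046)·∏(1−qᵢ) over the active causes.
Enumerate both values of structural fatigue and weight by the priors:
  P(strain alarm | overloaded truck) = 0.56116·0.74 + 0.75425·0.26
        = 0.415258 + 0.196105 = 0.611363
Keeping only the structural fatigue-present terms gives 0.196105, so
  P(structural fatigue | strain alarm, overloaded truck) = 0.196105 / 0.611363 ≈ 0.321

Pr(structural fatigue | strain alarm, overloaded truck) ≈ 0.321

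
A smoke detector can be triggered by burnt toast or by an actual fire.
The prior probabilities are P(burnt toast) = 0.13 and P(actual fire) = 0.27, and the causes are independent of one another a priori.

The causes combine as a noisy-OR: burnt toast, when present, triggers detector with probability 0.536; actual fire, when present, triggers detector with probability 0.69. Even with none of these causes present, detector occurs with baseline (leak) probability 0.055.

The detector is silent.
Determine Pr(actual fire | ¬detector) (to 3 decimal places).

Under noisy-OR, P(detector | causes) = 1 − (1−0.055)·∏(1−qᵢ) over the active causes.
P(¬detector) = 0.945×0.87×0.73 + 0.29295×0.87×0.27 + 0.43848×0.13×0.73 + 0.135929×0.13×0.27 = 0.600169 + 0.068814 + 0.041612 + 0.004771 = 0.715366
Restricting to configurations with actual fire present: 0.068814 + 0.004771 = 0.073585.
P(actual fire | ¬detector) = 0.073585 / 0.715366 ≈ 0.103

Pr(actual fire | ¬detector) ≈ 0.103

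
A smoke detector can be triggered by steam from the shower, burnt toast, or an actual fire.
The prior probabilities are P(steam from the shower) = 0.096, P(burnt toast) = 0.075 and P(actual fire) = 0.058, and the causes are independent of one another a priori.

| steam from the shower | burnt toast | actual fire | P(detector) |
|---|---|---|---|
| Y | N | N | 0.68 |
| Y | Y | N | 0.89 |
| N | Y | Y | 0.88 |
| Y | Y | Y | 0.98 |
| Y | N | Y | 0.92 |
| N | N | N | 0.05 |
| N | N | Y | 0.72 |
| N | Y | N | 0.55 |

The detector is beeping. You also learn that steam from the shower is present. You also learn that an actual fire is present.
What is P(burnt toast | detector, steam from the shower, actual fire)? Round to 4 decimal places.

P(detector | steam from the shower, actual fire) = 0.92*0.925 + 0.98*0.075 = 0.851000 + 0.073500 = 0.924500
Of this, 0.073500 comes from 0.98*0.075 (the burnt toast=true cases).
Hence the posterior is 0.073500/0.924500 ≈ 0.0795.

P(burnt toast | detector, steam from the shower, actual fire) ≈ 0.0795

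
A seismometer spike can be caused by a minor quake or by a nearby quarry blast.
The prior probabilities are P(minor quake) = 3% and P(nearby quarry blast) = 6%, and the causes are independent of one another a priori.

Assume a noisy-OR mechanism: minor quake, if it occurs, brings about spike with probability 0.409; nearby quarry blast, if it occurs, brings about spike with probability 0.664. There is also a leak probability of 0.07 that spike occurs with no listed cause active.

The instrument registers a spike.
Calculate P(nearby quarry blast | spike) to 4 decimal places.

Under noisy-OR, P(spike | causes) = 1 − (1−0.07)·∏(1−qᵢ) over the active causes.
For the numerator, keep only nearby quarry blast=true terms: 0.040014 + 0.001468 = 0.041482
Normalizer over all consistent configurations: 0.07×0.97×0.94 + 0.68752×0.97×0.06 + 0.45037×0.03×0.94 + 0.815324×0.03×0.06 = 0.118008
Posterior = 0.041482 / 0.118008 ≈ 0.3515

P(nearby quarry blast | spike) ≈ 0.3515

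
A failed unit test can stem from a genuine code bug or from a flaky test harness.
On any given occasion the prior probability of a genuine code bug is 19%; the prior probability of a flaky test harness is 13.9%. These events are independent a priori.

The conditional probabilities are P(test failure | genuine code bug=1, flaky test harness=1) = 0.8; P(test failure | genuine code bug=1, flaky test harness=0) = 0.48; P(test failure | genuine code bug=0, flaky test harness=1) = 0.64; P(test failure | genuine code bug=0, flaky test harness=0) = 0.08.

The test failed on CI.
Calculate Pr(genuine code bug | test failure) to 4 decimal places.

Pr(genuine code bug | test failure) ≈ 0.4380

Weight on genuine code bug=true, given the evidence: 0.078523 + 0.021128 = 0.099651
Normalizer over all consistent configurations: 0.08*0.81*0.861 + 0.64*0.81*0.139 + 0.48*0.19*0.861 + 0.8*0.19*0.139 = 0.227502
Posterior = 0.099651 / 0.227502 ≈ 0.4380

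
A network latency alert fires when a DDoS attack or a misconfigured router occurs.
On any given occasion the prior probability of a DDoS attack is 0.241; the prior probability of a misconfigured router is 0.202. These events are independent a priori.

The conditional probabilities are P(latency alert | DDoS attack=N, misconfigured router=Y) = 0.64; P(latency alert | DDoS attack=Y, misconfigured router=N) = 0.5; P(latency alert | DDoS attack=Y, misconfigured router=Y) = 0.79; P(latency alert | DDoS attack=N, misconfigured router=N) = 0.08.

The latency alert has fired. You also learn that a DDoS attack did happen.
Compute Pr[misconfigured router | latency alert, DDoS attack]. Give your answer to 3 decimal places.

Pr[misconfigured router | latency alert, DDoS attack] ≈ 0.286

P(latency alert | DDoS attack) = 0.5*0.798 + 0.79*0.202 = 0.399000 + 0.159580 = 0.558580
The misconfigured router-present share is 0.79*0.202 = 0.159580.
So P(misconfigured router | latency alert, DDoS attack) = 0.159580/0.558580 ≈ 0.286.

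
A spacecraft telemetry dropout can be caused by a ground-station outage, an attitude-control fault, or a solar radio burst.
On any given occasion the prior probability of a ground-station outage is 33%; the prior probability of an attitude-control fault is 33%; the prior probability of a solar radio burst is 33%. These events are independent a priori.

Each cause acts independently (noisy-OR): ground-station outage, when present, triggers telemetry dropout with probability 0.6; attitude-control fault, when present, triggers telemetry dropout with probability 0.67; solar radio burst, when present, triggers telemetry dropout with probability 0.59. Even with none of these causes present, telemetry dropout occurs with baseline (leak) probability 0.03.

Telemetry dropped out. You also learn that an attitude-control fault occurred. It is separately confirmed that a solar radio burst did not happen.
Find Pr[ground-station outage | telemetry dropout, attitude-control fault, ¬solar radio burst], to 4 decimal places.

Pr[ground-station outage | telemetry dropout, attitude-control fault, ¬solar radio burst] ≈ 0.3871

Under noisy-OR, P(telemetry dropout | causes) = 1 − (1−0.03)·∏(1−qᵢ) over the active causes.
Numerator (weight on configurations with ground-station outage): 0.87196×0.33 = 0.287747
Denominator P(telemetry dropout | attitude-control fault, ¬solar radio burst): 0.6799×0.67 + 0.87196×0.33 = 0.743280
P(ground-station outage | telemetry dropout, attitude-control fault, ¬solar radio burst) = 0.287747/0.743280 ≈ 0.3871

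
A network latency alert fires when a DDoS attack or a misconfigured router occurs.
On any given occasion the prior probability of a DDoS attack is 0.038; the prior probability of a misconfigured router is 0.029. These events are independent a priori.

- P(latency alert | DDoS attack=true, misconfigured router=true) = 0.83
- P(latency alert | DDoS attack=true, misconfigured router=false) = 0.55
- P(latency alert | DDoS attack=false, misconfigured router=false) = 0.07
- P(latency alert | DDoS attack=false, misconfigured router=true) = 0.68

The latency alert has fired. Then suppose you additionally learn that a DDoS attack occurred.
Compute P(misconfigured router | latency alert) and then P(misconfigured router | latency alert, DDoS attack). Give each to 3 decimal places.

P(misconfigured router | latency alert) ≈ 0.188; P(misconfigured router | latency alert, DDoS attack) ≈ 0.043

For the numerator, keep only misconfigured router=true terms: 0.018971 + 0.000915 = 0.019886
Normalizer over all consistent configurations: 0.07·0.962·0.971 + 0.68·0.962·0.029 + 0.55·0.038·0.971 + 0.83·0.038·0.029 = 0.105567
P(misconfigured router | latency alert) = 0.019886/0.105567 ≈ 0.188

Now also conditioning on DDoS attack=true:
Numerator (weight on configurations with misconfigured router): 0.83×0.029 = 0.024070
Denominator P(latency alert | DDoS attack): 0.55×0.971 + 0.83×0.029 = 0.558120
P(misconfigured router | latency alert, DDoS attack) = 0.024070/0.558120 ≈ 0.043
— DDoS attack explains away the evidence for misconfigured router.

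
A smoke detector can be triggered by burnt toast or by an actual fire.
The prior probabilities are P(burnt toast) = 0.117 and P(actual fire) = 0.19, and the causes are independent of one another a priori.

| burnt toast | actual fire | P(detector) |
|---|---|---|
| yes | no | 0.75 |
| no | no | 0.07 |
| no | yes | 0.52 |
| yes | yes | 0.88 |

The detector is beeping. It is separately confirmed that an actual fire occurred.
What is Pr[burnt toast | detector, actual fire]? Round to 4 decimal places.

Numerator (weight on configurations with burnt toast): 0.88×0.117 = 0.102960
Normalizer over all consistent configurations: 0.52×0.883 + 0.88×0.117 = 0.562120
P(burnt toast | detector, actual fire) = 0.102960/0.562120 ≈ 0.1832

Pr[burnt toast | detector, actual fire] ≈ 0.1832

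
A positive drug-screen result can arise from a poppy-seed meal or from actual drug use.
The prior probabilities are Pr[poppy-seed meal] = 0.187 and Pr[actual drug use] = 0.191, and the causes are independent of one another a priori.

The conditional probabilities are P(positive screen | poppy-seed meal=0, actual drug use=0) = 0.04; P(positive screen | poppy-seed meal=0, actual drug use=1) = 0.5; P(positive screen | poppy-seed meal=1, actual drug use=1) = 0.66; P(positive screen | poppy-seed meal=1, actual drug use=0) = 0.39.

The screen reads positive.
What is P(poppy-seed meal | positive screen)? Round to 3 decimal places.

P(positive screen) = 0.04×0.813×0.809 + 0.5×0.813×0.191 + 0.39×0.187×0.809 + 0.66×0.187×0.191 = 0.026309 + 0.077642 + 0.059000 + 0.023573 = 0.186524
The poppy-seed meal-present share is 0.059000 + 0.023573 = 0.082573.
So P(poppy-seed meal | positive screen) = 0.082573/0.186524 ≈ 0.443.

P(poppy-seed meal | positive screen) ≈ 0.443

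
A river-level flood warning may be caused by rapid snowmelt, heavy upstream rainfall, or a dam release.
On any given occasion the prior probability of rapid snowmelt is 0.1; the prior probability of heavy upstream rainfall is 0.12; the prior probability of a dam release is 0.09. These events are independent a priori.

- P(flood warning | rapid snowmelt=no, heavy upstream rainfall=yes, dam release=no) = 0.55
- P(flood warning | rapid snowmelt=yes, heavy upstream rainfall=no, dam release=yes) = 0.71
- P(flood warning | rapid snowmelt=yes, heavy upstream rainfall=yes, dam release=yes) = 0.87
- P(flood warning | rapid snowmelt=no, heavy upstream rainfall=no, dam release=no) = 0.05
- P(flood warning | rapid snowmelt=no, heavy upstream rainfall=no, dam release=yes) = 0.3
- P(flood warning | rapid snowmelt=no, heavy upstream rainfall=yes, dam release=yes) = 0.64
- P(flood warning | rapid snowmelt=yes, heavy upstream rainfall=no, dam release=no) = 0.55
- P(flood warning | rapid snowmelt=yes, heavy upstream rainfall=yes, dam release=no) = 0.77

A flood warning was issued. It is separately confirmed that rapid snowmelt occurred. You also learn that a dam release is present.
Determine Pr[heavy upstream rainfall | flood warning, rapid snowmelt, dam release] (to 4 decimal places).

Pr[heavy upstream rainfall | flood warning, rapid snowmelt, dam release] ≈ 0.1432

Numerator (weight on configurations with heavy upstream rainfall): 0.87*0.12 = 0.104400
The normalizing constant is 0.71*0.88 + 0.87*0.12 = 0.729200
Posterior = 0.104400 / 0.729200 ≈ 0.1432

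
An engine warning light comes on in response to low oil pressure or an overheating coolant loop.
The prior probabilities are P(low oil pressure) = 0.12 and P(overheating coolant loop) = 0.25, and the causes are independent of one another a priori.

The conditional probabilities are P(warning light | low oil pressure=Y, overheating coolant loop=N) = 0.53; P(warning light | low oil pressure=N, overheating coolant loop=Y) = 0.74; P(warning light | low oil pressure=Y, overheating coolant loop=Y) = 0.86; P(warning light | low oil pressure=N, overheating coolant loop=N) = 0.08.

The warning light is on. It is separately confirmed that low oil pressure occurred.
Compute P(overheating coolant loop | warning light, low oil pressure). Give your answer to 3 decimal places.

Numerator (weight on configurations with overheating coolant loop): 0.86×0.25 = 0.215000
The normalizing constant is 0.53×0.75 + 0.86×0.25 = 0.612500
P(overheating coolant loop | warning light, low oil pressure) = 0.215000/0.612500 ≈ 0.351

P(overheating coolant loop | warning light, low oil pressure) ≈ 0.351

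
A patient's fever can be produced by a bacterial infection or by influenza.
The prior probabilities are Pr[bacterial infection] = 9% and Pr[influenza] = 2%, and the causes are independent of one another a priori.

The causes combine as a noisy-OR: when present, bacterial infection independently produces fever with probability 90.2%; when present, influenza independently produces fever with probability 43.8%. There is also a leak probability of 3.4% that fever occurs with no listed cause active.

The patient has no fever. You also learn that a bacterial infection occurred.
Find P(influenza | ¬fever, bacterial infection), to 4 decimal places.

Under noisy-OR, P(fever | causes) = 1 − (1−0.034)·∏(1−qᵢ) over the active causes.
Numerator (weight on configurations with influenza): 0.053203·0.02 = 0.001064
Denominator P(¬fever | bacterial infection): 0.094668·0.98 + 0.053203·0.02 = 0.093839
P(influenza | ¬fever, bacterial infection) = 0.001064/0.093839 ≈ 0.0113

P(influenza | ¬fever, bacterial infection) ≈ 0.0113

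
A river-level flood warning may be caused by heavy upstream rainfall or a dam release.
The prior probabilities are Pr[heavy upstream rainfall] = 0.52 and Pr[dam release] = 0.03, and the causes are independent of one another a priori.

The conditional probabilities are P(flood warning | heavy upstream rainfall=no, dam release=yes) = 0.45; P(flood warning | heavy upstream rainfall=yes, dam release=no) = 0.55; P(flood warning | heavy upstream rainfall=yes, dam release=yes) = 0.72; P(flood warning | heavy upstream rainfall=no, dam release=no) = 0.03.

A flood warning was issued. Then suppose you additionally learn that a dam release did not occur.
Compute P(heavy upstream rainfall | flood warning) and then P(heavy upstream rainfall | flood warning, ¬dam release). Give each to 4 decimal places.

P(heavy upstream rainfall | flood warning) ≈ 0.9338; P(heavy upstream rainfall | flood warning, ¬dam release) ≈ 0.9521

Numerator (weight on configurations with heavy upstream rainfall): 0.277420 + 0.011232 = 0.288652
Denominator P(flood warning): 0.03·0.48·0.97 + 0.45·0.48·0.03 + 0.55·0.52·0.97 + 0.72·0.52·0.03 = 0.309100
P(heavy upstream rainfall | flood warning) = 0.288652/0.309100 ≈ 0.9338

With the extra evidence:
P(flood warning | ¬dam release) = 0.03·0.48 + 0.55·0.52 = 0.014400 + 0.286000 = 0.300400
The heavy upstream rainfall-present share is 0.55·0.52 = 0.286000.
P(heavy upstream rainfall | flood warning, ¬dam release) = 0.286000 / 0.300400 ≈ 0.9521
Ruling out dam release raises the posterior on heavy upstream rainfall — the flip side of explaining away.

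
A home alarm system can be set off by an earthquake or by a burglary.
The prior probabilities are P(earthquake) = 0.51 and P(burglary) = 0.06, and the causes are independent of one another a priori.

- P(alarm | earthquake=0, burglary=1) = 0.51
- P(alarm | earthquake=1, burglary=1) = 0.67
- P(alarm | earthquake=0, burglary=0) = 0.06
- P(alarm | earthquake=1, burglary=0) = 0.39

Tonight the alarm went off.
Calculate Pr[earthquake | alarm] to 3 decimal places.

Pr[earthquake | alarm] ≈ 0.830

By total probability over the 4 (earthquake, burglary) configurations:
  P(alarm) = 0.06·0.49·0.94 + 0.51·0.49·0.06 + 0.39·0.51·0.94 + 0.67·0.51·0.06
        = 0.027636 + 0.014994 + 0.186966 + 0.020502 = 0.250098
Configurations with earthquake contribute 0.207468, so
  P(earthquake | alarm) = 0.207468 / 0.250098 ≈ 0.830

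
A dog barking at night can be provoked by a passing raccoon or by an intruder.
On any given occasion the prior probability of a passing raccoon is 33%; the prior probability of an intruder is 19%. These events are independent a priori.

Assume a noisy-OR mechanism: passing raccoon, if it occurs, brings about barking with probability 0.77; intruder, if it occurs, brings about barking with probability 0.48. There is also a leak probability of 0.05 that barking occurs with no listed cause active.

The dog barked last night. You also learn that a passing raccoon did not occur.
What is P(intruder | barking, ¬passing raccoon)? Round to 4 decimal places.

Under noisy-OR, P(barking | causes) = 1 − (1−0.05)·∏(1−qᵢ) over the active causes.
Weight on intruder=true, given the evidence: 0.506·0.19 = 0.096140
Denominator P(barking | ¬passing raccoon): 0.05·0.81 + 0.506·0.19 = 0.136640
P(intruder | barking, ¬passing raccoon) = 0.096140/0.136640 ≈ 0.7036

P(intruder | barking, ¬passing raccoon) ≈ 0.7036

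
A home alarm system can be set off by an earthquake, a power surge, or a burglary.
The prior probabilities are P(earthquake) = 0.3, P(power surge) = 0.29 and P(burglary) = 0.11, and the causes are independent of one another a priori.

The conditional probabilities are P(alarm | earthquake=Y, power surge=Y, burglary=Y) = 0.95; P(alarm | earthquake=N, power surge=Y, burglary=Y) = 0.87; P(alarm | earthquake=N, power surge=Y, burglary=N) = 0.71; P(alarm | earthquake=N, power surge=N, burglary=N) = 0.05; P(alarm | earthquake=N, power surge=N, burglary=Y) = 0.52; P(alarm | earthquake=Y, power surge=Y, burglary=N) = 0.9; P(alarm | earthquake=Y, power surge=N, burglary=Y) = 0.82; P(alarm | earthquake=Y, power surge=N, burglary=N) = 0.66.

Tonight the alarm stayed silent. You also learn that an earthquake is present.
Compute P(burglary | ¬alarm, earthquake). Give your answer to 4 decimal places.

P(¬alarm | earthquake) = 0.34·0.71·0.89 + 0.18·0.71·0.11 + 0.1·0.29·0.89 + 0.05·0.29·0.11 = 0.214846 + 0.014058 + 0.025810 + 0.001595 = 0.256309
Restricting to configurations with burglary present: 0.014058 + 0.001595 = 0.015653.
Hence the posterior is 0.015653/0.256309 ≈ 0.0611.

P(burglary | ¬alarm, earthquake) ≈ 0.0611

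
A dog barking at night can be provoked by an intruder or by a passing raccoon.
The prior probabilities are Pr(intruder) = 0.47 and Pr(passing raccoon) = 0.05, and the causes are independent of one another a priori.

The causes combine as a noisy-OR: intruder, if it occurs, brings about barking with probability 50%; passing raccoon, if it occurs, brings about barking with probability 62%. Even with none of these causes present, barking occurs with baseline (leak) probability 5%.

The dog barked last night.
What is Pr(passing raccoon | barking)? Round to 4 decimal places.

Pr(passing raccoon | barking) ≈ 0.1224

Under noisy-OR, P(barking | causes) = 1 − (1−0.05)·∏(1−qᵢ) over the active causes.
P(barking) = 0.05·0.53·0.95 + 0.639·0.53·0.05 + 0.525·0.47·0.95 + 0.8195·0.47·0.05 = 0.025175 + 0.016934 + 0.234412 + 0.019258 = 0.295779
Of this, 0.036192 comes from 0.016934 + 0.019258 (the passing raccoon=true cases).
So P(passing raccoon | barking) = 0.036192/0.295779 ≈ 0.1224.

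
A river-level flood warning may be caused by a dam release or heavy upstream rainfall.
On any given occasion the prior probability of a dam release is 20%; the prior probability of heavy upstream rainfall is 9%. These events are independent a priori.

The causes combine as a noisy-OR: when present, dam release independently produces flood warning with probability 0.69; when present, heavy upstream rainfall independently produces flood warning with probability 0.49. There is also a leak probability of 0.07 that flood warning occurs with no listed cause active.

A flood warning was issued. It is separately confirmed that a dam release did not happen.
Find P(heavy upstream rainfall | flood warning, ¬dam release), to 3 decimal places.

Under noisy-OR, P(flood warning | causes) = 1 − (1−0.07)·∏(1−qᵢ) over the active causes.
P(flood warning | ¬dam release) = 0.07·0.91 + 0.5257·0.09 = 0.063700 + 0.047313 = 0.111013
The heavy upstream rainfall-present share is 0.5257·0.09 = 0.047313.
Hence the posterior is 0.047313/0.111013 ≈ 0.426.

P(heavy upstream rainfall | flood warning, ¬dam release) ≈ 0.426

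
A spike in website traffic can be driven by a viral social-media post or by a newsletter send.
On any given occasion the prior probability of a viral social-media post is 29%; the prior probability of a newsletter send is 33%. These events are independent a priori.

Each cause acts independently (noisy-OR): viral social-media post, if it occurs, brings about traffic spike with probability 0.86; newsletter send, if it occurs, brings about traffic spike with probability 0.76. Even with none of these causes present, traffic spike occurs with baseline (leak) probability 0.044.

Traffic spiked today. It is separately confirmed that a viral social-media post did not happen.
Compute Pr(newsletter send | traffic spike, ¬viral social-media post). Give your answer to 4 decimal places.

Under noisy-OR, P(traffic spike | causes) = 1 − (1−0.044)·∏(1−qᵢ) over the active causes.
Weight on newsletter send=true, given the evidence: 0.77056×0.33 = 0.254285
Normalizer over all consistent configurations: 0.044×0.67 + 0.77056×0.33 = 0.283765
P(newsletter send | traffic spike, ¬viral social-media post) = 0.254285/0.283765 ≈ 0.8961

Pr(newsletter send | traffic spike, ¬viral social-media post) ≈ 0.8961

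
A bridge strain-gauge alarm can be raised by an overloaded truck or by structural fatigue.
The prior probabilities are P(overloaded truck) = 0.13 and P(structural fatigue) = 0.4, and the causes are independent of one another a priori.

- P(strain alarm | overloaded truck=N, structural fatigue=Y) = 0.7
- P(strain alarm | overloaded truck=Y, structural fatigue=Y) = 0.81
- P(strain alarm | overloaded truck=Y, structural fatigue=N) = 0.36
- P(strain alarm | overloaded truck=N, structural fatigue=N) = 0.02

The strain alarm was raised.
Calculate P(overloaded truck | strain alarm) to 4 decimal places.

P(overloaded truck | strain alarm) ≈ 0.2165

P(strain alarm) = 0.02×0.87×0.6 + 0.7×0.87×0.4 + 0.36×0.13×0.6 + 0.81×0.13×0.4 = 0.010440 + 0.243600 + 0.028080 + 0.042120 = 0.324240
Of this, 0.070200 comes from 0.028080 + 0.042120 (the overloaded truck=true cases).
Hence the posterior is 0.070200/0.324240 ≈ 0.2165.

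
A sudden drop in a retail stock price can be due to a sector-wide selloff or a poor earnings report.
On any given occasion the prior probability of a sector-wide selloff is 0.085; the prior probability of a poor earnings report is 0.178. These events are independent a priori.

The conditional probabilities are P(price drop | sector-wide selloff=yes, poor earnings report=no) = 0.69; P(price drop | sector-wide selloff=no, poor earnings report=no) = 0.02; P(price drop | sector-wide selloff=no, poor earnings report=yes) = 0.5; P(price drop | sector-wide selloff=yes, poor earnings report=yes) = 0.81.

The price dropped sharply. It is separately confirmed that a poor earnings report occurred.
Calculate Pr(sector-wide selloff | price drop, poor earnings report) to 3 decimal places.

Pr(sector-wide selloff | price drop, poor earnings report) ≈ 0.131

P(price drop | poor earnings report) = 0.5·0.915 + 0.81·0.085 = 0.457500 + 0.068850 = 0.526350
The sector-wide selloff-present share is 0.81·0.085 = 0.068850.
So P(sector-wide selloff | price drop, poor earnings report) = 0.068850/0.526350 ≈ 0.131.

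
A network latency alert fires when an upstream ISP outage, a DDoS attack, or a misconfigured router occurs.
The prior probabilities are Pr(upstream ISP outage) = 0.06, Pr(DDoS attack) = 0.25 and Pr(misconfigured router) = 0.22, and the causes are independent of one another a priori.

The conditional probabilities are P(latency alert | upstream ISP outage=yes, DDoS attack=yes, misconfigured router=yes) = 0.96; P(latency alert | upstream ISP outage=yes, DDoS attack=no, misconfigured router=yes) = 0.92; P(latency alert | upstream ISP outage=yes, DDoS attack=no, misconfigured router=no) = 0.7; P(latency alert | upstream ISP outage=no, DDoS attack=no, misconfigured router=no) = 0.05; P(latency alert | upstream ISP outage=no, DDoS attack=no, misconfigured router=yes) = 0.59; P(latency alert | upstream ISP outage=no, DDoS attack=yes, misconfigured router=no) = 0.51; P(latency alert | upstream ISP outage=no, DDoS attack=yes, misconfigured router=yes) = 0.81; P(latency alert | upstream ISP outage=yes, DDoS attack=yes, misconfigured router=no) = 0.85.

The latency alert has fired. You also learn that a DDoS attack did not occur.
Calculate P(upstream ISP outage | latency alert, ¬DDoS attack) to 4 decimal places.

P(upstream ISP outage | latency alert, ¬DDoS attack) ≈ 0.2206

Numerator (weight on configurations with upstream ISP outage): 0.032760 + 0.012144 = 0.044904
Denominator P(latency alert | ¬DDoS attack): 0.05×0.94×0.78 + 0.59×0.94×0.22 + 0.7×0.06×0.78 + 0.92×0.06×0.22 = 0.203576
P(upstream ISP outage | latency alert, ¬DDoS attack) = 0.044904/0.203576 ≈ 0.2206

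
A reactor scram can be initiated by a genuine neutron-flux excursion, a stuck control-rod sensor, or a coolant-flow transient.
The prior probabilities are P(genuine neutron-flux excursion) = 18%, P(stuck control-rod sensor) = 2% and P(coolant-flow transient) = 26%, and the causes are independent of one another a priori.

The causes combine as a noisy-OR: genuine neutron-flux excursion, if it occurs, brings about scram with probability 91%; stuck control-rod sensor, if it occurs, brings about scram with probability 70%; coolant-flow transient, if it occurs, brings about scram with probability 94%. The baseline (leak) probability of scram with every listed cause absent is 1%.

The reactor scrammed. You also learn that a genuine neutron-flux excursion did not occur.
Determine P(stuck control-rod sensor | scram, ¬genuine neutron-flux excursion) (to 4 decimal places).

P(stuck control-rod sensor | scram, ¬genuine neutron-flux excursion) ≈ 0.0591

Under noisy-OR, P(scram | causes) = 1 − (1−0.01)·∏(1−qᵢ) over the active causes.
P(scram | ¬genuine neutron-flux excursion) = 0.01×0.98×0.74 + 0.9406×0.98×0.26 + 0.703×0.02×0.74 + 0.98218×0.02×0.26 = 0.007252 + 0.239665 + 0.010404 + 0.005107 = 0.262428
Restricting to configurations with stuck control-rod sensor present: 0.010404 + 0.005107 = 0.015511.
Hence the posterior is 0.015511/0.262428 ≈ 0.0591.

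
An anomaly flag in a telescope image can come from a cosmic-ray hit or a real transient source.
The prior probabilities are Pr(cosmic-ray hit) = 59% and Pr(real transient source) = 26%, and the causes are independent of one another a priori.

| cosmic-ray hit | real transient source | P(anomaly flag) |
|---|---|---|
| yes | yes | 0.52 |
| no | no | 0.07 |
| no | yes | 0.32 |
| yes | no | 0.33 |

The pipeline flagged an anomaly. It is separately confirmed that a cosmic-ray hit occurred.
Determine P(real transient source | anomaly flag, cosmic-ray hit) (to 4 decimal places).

P(real transient source | anomaly flag, cosmic-ray hit) ≈ 0.3564

P(anomaly flag | cosmic-ray hit) = 0.33*0.74 + 0.52*0.26 = 0.244200 + 0.135200 = 0.379400
The real transient source-present share is 0.52*0.26 = 0.135200.
P(real transient source | anomaly flag, cosmic-ray hit) = 0.135200 / 0.379400 ≈ 0.3564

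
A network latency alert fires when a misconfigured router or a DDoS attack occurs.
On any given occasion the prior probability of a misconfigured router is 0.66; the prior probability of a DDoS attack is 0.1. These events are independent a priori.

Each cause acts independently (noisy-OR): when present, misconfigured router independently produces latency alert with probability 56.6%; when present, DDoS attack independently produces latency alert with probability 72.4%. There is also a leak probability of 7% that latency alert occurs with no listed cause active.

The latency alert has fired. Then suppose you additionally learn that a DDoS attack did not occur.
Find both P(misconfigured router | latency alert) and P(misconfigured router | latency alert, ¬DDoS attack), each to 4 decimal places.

Under noisy-OR, P(latency alert | causes) = 1 − (1−0.07)·∏(1−qᵢ) over the active causes.
P(latency alert) = 0.07×0.34×0.9 + 0.74332×0.34×0.1 + 0.59638×0.66×0.9 + 0.888601×0.66×0.1 = 0.021420 + 0.025273 + 0.354250 + 0.058648 = 0.459591
Of this, 0.412898 comes from 0.354250 + 0.058648 (the misconfigured router=true cases).
So P(misconfigured router | latency alert) = 0.412898/0.459591 ≈ 0.8984.

With the extra evidence:
By total probability over both values of misconfigured router:
  P(latency alert | ¬DDoS attack) = 0.07*0.34 + 0.59638*0.66
        = 0.023800 + 0.393611 = 0.417411
The terms with misconfigured router present sum to 0.393611, so
  P(misconfigured router | latency alert, ¬DDoS attack) = 0.393611 / 0.417411 ≈ 0.9430

P(misconfigured router | latency alert) ≈ 0.8984; P(misconfigured router | latency alert, ¬DDoS attack) ≈ 0.9430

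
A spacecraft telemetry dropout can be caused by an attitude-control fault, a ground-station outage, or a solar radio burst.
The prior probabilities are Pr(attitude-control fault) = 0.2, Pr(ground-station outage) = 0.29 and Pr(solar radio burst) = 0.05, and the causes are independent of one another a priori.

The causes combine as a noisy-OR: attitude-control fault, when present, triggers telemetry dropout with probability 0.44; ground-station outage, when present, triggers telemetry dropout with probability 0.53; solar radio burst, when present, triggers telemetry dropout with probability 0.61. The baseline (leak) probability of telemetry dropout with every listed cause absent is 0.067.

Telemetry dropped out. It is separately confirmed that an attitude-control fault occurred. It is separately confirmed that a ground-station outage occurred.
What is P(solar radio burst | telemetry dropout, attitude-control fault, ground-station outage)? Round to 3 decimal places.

Under noisy-OR, P(telemetry dropout | causes) = 1 − (1−0.067)·∏(1−qᵢ) over the active causes.
By total probability over both values of solar radio burst:
  P(telemetry dropout | attitude-control fault, ground-station outage) = 0.754434*0.95 + 0.904229*0.05
        = 0.716712 + 0.045211 = 0.761923
Configurations with solar radio burst contribute 0.045211, so
  P(solar radio burst | telemetry dropout, attitude-control fault, ground-station outage) = 0.045211 / 0.761923 ≈ 0.059

P(solar radio burst | telemetry dropout, attitude-control fault, ground-station outage) ≈ 0.059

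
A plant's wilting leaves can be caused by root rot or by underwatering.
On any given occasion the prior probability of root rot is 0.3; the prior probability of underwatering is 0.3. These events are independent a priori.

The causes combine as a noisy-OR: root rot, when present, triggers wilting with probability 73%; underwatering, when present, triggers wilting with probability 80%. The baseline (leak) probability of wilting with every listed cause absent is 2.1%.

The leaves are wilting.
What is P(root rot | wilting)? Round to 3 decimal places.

Under noisy-OR, P(wilting | causes) = 1 − (1−0.021)·∏(1−qᵢ) over the active causes.
P(wilting) = 0.021·0.7·0.7 + 0.8042·0.7·0.3 + 0.73567·0.3·0.7 + 0.947134·0.3·0.3 = 0.010290 + 0.168882 + 0.154491 + 0.085242 = 0.418905
Of this, 0.239733 comes from 0.154491 + 0.085242 (the root rot=true cases).
Hence the posterior is 0.239733/0.418905 ≈ 0.572.

P(root rot | wilting) ≈ 0.572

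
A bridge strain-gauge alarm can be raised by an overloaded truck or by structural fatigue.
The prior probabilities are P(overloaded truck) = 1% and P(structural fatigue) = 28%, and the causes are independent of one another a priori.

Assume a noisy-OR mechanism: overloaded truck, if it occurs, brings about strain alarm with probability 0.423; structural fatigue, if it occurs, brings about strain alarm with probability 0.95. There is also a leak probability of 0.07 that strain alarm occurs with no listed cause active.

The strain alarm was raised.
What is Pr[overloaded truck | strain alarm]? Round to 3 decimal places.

Pr[overloaded truck | strain alarm] ≈ 0.019

Under noisy-OR, P(strain alarm | causes) = 1 − (1−0.07)·∏(1−qᵢ) over the active causes.
Sum P(strain alarm|·) weighted by the priors over the 4 (overloaded truck, structural fatigue) configurations:
  P(strain alarm) = 0.07·0.99·0.72 + 0.9535·0.99·0.28 + 0.46339·0.01·0.72 + 0.97317·0.01·0.28
        = 0.049896 + 0.264310 + 0.003336 + 0.002725 = 0.320267
The terms with overloaded truck present sum to 0.006061, so
  P(overloaded truck | strain alarm) = 0.006061 / 0.320267 ≈ 0.019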